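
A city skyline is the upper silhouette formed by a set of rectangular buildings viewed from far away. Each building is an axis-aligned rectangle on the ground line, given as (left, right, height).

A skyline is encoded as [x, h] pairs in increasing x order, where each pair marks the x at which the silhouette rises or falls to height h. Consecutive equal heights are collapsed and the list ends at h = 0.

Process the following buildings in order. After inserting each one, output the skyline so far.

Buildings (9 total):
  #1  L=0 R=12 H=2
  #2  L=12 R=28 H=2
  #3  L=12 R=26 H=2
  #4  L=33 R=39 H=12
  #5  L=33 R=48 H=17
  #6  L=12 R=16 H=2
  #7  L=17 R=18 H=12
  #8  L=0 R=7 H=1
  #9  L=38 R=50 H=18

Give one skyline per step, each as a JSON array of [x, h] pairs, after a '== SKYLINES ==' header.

== SKYLINES ==
[[0,2],[12,0]]
[[0,2],[28,0]]
[[0,2],[28,0]]
[[0,2],[28,0],[33,12],[39,0]]
[[0,2],[28,0],[33,17],[48,0]]
[[0,2],[28,0],[33,17],[48,0]]
[[0,2],[17,12],[18,2],[28,0],[33,17],[48,0]]
[[0,2],[17,12],[18,2],[28,0],[33,17],[48,0]]
[[0,2],[17,12],[18,2],[28,0],[33,17],[38,18],[50,0]]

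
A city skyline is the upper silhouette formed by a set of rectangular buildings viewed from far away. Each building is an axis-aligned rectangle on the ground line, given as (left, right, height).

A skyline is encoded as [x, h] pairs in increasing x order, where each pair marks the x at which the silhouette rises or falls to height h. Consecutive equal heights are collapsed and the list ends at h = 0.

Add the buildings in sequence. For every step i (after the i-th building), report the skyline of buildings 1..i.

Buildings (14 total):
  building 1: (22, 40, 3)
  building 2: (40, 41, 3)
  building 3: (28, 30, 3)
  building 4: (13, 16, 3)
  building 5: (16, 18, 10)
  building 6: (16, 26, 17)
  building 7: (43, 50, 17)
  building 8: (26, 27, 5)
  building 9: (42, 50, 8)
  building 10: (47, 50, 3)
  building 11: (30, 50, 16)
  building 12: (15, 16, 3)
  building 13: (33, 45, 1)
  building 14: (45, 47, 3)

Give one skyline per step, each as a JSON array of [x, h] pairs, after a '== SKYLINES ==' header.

== SKYLINES ==
[[22,3],[40,0]]
[[22,3],[41,0]]
[[22,3],[41,0]]
[[13,3],[16,0],[22,3],[41,0]]
[[13,3],[16,10],[18,0],[22,3],[41,0]]
[[13,3],[16,17],[26,3],[41,0]]
[[13,3],[16,17],[26,3],[41,0],[43,17],[50,0]]
[[13,3],[16,17],[26,5],[27,3],[41,0],[43,17],[50,0]]
[[13,3],[16,17],[26,5],[27,3],[41,0],[42,8],[43,17],[50,0]]
[[13,3],[16,17],[26,5],[27,3],[41,0],[42,8],[43,17],[50,0]]
[[13,3],[16,17],[26,5],[27,3],[30,16],[43,17],[50,0]]
[[13,3],[16,17],[26,5],[27,3],[30,16],[43,17],[50,0]]
[[13,3],[16,17],[26,5],[27,3],[30,16],[43,17],[50,0]]
[[13,3],[16,17],[26,5],[27,3],[30,16],[43,17],[50,0]]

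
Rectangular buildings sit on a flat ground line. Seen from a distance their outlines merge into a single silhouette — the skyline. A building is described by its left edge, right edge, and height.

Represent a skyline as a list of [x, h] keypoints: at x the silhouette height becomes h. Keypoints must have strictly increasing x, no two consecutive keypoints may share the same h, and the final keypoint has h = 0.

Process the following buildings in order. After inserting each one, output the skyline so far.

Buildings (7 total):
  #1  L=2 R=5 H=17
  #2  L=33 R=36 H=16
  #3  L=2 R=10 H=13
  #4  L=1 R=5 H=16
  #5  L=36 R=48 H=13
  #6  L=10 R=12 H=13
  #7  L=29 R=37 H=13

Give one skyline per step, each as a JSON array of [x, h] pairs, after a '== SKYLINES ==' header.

== SKYLINES ==
[[2,17],[5,0]]
[[2,17],[5,0],[33,16],[36,0]]
[[2,17],[5,13],[10,0],[33,16],[36,0]]
[[1,16],[2,17],[5,13],[10,0],[33,16],[36,0]]
[[1,16],[2,17],[5,13],[10,0],[33,16],[36,13],[48,0]]
[[1,16],[2,17],[5,13],[12,0],[33,16],[36,13],[48,0]]
[[1,16],[2,17],[5,13],[12,0],[29,13],[33,16],[36,13],[48,0]]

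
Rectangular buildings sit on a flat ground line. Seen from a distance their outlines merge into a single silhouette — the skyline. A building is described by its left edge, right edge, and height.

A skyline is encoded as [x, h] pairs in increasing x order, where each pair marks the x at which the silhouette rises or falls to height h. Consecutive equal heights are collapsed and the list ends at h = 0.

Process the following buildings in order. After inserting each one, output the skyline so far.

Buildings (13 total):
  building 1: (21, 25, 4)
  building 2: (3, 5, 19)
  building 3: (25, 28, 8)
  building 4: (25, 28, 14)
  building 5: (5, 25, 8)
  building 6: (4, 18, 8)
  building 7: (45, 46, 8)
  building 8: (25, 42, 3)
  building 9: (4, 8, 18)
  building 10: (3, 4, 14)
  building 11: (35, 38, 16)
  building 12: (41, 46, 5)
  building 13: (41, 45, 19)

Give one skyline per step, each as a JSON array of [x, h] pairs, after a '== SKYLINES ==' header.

== SKYLINES ==
[[21,4],[25,0]]
[[3,19],[5,0],[21,4],[25,0]]
[[3,19],[5,0],[21,4],[25,8],[28,0]]
[[3,19],[5,0],[21,4],[25,14],[28,0]]
[[3,19],[5,8],[25,14],[28,0]]
[[3,19],[5,8],[25,14],[28,0]]
[[3,19],[5,8],[25,14],[28,0],[45,8],[46,0]]
[[3,19],[5,8],[25,14],[28,3],[42,0],[45,8],[46,0]]
[[3,19],[5,18],[8,8],[25,14],[28,3],[42,0],[45,8],[46,0]]
[[3,19],[5,18],[8,8],[25,14],[28,3],[42,0],[45,8],[46,0]]
[[3,19],[5,18],[8,8],[25,14],[28,3],[35,16],[38,3],[42,0],[45,8],[46,0]]
[[3,19],[5,18],[8,8],[25,14],[28,3],[35,16],[38,3],[41,5],[45,8],[46,0]]
[[3,19],[5,18],[8,8],[25,14],[28,3],[35,16],[38,3],[41,19],[45,8],[46,0]]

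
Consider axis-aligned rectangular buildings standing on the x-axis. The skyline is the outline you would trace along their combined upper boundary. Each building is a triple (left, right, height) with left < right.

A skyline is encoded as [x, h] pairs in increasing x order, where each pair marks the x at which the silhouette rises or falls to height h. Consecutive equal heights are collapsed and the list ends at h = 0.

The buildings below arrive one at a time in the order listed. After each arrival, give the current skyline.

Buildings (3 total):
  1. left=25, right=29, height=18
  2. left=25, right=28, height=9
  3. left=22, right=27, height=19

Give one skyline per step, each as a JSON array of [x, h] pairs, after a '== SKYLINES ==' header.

== SKYLINES ==
[[25,18],[29,0]]
[[25,18],[29,0]]
[[22,19],[27,18],[29,0]]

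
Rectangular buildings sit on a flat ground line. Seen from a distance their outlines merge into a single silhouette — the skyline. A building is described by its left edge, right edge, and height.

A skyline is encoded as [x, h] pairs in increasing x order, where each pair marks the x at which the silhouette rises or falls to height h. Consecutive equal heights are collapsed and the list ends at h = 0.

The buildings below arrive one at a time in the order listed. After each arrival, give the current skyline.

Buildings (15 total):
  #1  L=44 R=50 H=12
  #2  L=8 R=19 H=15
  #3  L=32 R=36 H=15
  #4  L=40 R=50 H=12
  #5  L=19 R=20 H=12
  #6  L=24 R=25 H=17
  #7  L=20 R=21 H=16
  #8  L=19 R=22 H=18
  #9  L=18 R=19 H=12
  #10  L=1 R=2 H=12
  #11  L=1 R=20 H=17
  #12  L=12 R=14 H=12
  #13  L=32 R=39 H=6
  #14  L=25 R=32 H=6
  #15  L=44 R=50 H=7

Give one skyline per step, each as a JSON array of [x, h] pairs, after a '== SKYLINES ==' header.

== SKYLINES ==
[[44,12],[50,0]]
[[8,15],[19,0],[44,12],[50,0]]
[[8,15],[19,0],[32,15],[36,0],[44,12],[50,0]]
[[8,15],[19,0],[32,15],[36,0],[40,12],[50,0]]
[[8,15],[19,12],[20,0],[32,15],[36,0],[40,12],[50,0]]
[[8,15],[19,12],[20,0],[24,17],[25,0],[32,15],[36,0],[40,12],[50,0]]
[[8,15],[19,12],[20,16],[21,0],[24,17],[25,0],[32,15],[36,0],[40,12],[50,0]]
[[8,15],[19,18],[22,0],[24,17],[25,0],[32,15],[36,0],[40,12],[50,0]]
[[8,15],[19,18],[22,0],[24,17],[25,0],[32,15],[36,0],[40,12],[50,0]]
[[1,12],[2,0],[8,15],[19,18],[22,0],[24,17],[25,0],[32,15],[36,0],[40,12],[50,0]]
[[1,17],[19,18],[22,0],[24,17],[25,0],[32,15],[36,0],[40,12],[50,0]]
[[1,17],[19,18],[22,0],[24,17],[25,0],[32,15],[36,0],[40,12],[50,0]]
[[1,17],[19,18],[22,0],[24,17],[25,0],[32,15],[36,6],[39,0],[40,12],[50,0]]
[[1,17],[19,18],[22,0],[24,17],[25,6],[32,15],[36,6],[39,0],[40,12],[50,0]]
[[1,17],[19,18],[22,0],[24,17],[25,6],[32,15],[36,6],[39,0],[40,12],[50,0]]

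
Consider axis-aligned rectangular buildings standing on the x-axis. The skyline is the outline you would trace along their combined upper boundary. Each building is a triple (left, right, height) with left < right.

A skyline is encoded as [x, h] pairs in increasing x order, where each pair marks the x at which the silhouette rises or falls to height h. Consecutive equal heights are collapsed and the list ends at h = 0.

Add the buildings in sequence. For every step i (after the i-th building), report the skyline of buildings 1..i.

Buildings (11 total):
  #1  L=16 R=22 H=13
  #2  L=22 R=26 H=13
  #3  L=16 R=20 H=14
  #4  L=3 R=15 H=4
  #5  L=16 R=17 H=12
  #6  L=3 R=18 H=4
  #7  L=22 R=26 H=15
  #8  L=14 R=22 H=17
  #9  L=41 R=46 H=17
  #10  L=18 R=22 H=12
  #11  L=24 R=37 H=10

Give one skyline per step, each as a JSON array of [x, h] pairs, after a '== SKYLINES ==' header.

== SKYLINES ==
[[16,13],[22,0]]
[[16,13],[26,0]]
[[16,14],[20,13],[26,0]]
[[3,4],[15,0],[16,14],[20,13],[26,0]]
[[3,4],[15,0],[16,14],[20,13],[26,0]]
[[3,4],[16,14],[20,13],[26,0]]
[[3,4],[16,14],[20,13],[22,15],[26,0]]
[[3,4],[14,17],[22,15],[26,0]]
[[3,4],[14,17],[22,15],[26,0],[41,17],[46,0]]
[[3,4],[14,17],[22,15],[26,0],[41,17],[46,0]]
[[3,4],[14,17],[22,15],[26,10],[37,0],[41,17],[46,0]]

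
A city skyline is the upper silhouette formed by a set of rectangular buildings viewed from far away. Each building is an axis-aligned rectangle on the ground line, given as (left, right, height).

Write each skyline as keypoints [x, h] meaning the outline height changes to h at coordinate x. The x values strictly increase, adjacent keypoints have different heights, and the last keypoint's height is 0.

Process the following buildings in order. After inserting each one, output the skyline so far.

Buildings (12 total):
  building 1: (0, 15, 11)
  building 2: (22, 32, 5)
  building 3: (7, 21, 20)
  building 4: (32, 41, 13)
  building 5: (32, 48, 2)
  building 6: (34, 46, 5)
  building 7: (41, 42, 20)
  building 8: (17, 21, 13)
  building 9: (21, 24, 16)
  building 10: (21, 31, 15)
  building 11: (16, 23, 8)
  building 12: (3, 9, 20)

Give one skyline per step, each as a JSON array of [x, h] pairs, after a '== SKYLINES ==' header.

== SKYLINES ==
[[0,11],[15,0]]
[[0,11],[15,0],[22,5],[32,0]]
[[0,11],[7,20],[21,0],[22,5],[32,0]]
[[0,11],[7,20],[21,0],[22,5],[32,13],[41,0]]
[[0,11],[7,20],[21,0],[22,5],[32,13],[41,2],[48,0]]
[[0,11],[7,20],[21,0],[22,5],[32,13],[41,5],[46,2],[48,0]]
[[0,11],[7,20],[21,0],[22,5],[32,13],[41,20],[42,5],[46,2],[48,0]]
[[0,11],[7,20],[21,0],[22,5],[32,13],[41,20],[42,5],[46,2],[48,0]]
[[0,11],[7,20],[21,16],[24,5],[32,13],[41,20],[42,5],[46,2],[48,0]]
[[0,11],[7,20],[21,16],[24,15],[31,5],[32,13],[41,20],[42,5],[46,2],[48,0]]
[[0,11],[7,20],[21,16],[24,15],[31,5],[32,13],[41,20],[42,5],[46,2],[48,0]]
[[0,11],[3,20],[21,16],[24,15],[31,5],[32,13],[41,20],[42,5],[46,2],[48,0]]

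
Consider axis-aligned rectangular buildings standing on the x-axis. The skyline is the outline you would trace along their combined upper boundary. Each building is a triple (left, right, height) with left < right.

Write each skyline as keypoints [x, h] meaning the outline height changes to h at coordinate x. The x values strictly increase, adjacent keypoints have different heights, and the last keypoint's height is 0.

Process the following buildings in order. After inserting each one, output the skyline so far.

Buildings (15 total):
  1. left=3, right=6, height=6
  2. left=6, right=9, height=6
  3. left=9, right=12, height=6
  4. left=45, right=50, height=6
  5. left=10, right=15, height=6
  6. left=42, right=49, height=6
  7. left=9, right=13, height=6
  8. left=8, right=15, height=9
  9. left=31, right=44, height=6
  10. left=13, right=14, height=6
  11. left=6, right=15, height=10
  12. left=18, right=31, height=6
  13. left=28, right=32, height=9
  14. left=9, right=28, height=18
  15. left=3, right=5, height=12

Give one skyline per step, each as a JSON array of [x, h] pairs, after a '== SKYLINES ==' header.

== SKYLINES ==
[[3,6],[6,0]]
[[3,6],[9,0]]
[[3,6],[12,0]]
[[3,6],[12,0],[45,6],[50,0]]
[[3,6],[15,0],[45,6],[50,0]]
[[3,6],[15,0],[42,6],[50,0]]
[[3,6],[15,0],[42,6],[50,0]]
[[3,6],[8,9],[15,0],[42,6],[50,0]]
[[3,6],[8,9],[15,0],[31,6],[50,0]]
[[3,6],[8,9],[15,0],[31,6],[50,0]]
[[3,6],[6,10],[15,0],[31,6],[50,0]]
[[3,6],[6,10],[15,0],[18,6],[50,0]]
[[3,6],[6,10],[15,0],[18,6],[28,9],[32,6],[50,0]]
[[3,6],[6,10],[9,18],[28,9],[32,6],[50,0]]
[[3,12],[5,6],[6,10],[9,18],[28,9],[32,6],[50,0]]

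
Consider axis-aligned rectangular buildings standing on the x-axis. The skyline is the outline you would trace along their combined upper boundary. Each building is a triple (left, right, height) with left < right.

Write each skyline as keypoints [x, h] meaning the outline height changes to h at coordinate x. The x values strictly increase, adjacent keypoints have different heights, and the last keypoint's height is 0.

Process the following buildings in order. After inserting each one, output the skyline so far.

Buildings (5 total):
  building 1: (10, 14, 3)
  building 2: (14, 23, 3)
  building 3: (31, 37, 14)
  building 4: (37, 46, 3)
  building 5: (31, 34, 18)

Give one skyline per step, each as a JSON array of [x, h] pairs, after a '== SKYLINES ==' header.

== SKYLINES ==
[[10,3],[14,0]]
[[10,3],[23,0]]
[[10,3],[23,0],[31,14],[37,0]]
[[10,3],[23,0],[31,14],[37,3],[46,0]]
[[10,3],[23,0],[31,18],[34,14],[37,3],[46,0]]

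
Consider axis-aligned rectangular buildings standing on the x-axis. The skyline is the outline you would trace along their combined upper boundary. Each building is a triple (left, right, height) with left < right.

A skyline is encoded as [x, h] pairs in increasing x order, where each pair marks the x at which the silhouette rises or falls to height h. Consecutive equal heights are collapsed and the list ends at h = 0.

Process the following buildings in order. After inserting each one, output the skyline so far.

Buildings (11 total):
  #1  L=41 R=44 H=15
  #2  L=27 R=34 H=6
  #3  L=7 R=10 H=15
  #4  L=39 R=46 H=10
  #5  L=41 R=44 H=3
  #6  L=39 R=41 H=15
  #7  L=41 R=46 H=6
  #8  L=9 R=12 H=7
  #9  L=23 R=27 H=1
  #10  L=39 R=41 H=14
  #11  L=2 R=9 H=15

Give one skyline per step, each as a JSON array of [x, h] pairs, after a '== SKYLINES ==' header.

== SKYLINES ==
[[41,15],[44,0]]
[[27,6],[34,0],[41,15],[44,0]]
[[7,15],[10,0],[27,6],[34,0],[41,15],[44,0]]
[[7,15],[10,0],[27,6],[34,0],[39,10],[41,15],[44,10],[46,0]]
[[7,15],[10,0],[27,6],[34,0],[39,10],[41,15],[44,10],[46,0]]
[[7,15],[10,0],[27,6],[34,0],[39,15],[44,10],[46,0]]
[[7,15],[10,0],[27,6],[34,0],[39,15],[44,10],[46,0]]
[[7,15],[10,7],[12,0],[27,6],[34,0],[39,15],[44,10],[46,0]]
[[7,15],[10,7],[12,0],[23,1],[27,6],[34,0],[39,15],[44,10],[46,0]]
[[7,15],[10,7],[12,0],[23,1],[27,6],[34,0],[39,15],[44,10],[46,0]]
[[2,15],[10,7],[12,0],[23,1],[27,6],[34,0],[39,15],[44,10],[46,0]]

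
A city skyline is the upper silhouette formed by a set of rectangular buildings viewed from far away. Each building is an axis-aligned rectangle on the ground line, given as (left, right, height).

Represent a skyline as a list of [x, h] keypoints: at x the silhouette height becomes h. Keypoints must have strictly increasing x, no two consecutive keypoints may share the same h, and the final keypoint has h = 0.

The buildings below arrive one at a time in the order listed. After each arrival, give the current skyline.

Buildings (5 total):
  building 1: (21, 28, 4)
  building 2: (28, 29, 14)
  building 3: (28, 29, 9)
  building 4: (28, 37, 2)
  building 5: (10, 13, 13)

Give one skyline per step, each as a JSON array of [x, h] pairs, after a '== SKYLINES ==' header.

== SKYLINES ==
[[21,4],[28,0]]
[[21,4],[28,14],[29,0]]
[[21,4],[28,14],[29,0]]
[[21,4],[28,14],[29,2],[37,0]]
[[10,13],[13,0],[21,4],[28,14],[29,2],[37,0]]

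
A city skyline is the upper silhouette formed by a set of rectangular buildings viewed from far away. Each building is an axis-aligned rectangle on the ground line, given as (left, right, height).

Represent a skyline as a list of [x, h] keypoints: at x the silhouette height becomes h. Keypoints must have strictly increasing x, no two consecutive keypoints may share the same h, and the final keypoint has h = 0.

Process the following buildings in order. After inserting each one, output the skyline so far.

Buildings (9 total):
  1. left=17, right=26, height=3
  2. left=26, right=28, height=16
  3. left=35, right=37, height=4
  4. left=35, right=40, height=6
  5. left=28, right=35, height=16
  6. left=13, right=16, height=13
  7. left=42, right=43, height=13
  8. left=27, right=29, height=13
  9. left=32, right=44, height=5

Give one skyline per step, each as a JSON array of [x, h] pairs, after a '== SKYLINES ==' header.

== SKYLINES ==
[[17,3],[26,0]]
[[17,3],[26,16],[28,0]]
[[17,3],[26,16],[28,0],[35,4],[37,0]]
[[17,3],[26,16],[28,0],[35,6],[40,0]]
[[17,3],[26,16],[35,6],[40,0]]
[[13,13],[16,0],[17,3],[26,16],[35,6],[40,0]]
[[13,13],[16,0],[17,3],[26,16],[35,6],[40,0],[42,13],[43,0]]
[[13,13],[16,0],[17,3],[26,16],[35,6],[40,0],[42,13],[43,0]]
[[13,13],[16,0],[17,3],[26,16],[35,6],[40,5],[42,13],[43,5],[44,0]]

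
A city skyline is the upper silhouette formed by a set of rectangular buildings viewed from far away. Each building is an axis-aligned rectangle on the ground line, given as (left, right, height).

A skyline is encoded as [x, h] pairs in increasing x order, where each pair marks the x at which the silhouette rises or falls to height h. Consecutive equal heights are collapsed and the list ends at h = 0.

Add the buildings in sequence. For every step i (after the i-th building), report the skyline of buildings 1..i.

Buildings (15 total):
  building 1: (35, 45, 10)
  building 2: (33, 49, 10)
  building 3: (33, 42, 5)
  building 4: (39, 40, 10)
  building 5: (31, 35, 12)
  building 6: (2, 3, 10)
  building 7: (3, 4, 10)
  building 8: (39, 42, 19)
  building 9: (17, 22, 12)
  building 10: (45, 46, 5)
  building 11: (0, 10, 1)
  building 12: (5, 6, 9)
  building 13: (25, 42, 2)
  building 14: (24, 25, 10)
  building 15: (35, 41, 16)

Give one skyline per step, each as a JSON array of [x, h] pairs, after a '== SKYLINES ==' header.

== SKYLINES ==
[[35,10],[45,0]]
[[33,10],[49,0]]
[[33,10],[49,0]]
[[33,10],[49,0]]
[[31,12],[35,10],[49,0]]
[[2,10],[3,0],[31,12],[35,10],[49,0]]
[[2,10],[4,0],[31,12],[35,10],[49,0]]
[[2,10],[4,0],[31,12],[35,10],[39,19],[42,10],[49,0]]
[[2,10],[4,0],[17,12],[22,0],[31,12],[35,10],[39,19],[42,10],[49,0]]
[[2,10],[4,0],[17,12],[22,0],[31,12],[35,10],[39,19],[42,10],[49,0]]
[[0,1],[2,10],[4,1],[10,0],[17,12],[22,0],[31,12],[35,10],[39,19],[42,10],[49,0]]
[[0,1],[2,10],[4,1],[5,9],[6,1],[10,0],[17,12],[22,0],[31,12],[35,10],[39,19],[42,10],[49,0]]
[[0,1],[2,10],[4,1],[5,9],[6,1],[10,0],[17,12],[22,0],[25,2],[31,12],[35,10],[39,19],[42,10],[49,0]]
[[0,1],[2,10],[4,1],[5,9],[6,1],[10,0],[17,12],[22,0],[24,10],[25,2],[31,12],[35,10],[39,19],[42,10],[49,0]]
[[0,1],[2,10],[4,1],[5,9],[6,1],[10,0],[17,12],[22,0],[24,10],[25,2],[31,12],[35,16],[39,19],[42,10],[49,0]]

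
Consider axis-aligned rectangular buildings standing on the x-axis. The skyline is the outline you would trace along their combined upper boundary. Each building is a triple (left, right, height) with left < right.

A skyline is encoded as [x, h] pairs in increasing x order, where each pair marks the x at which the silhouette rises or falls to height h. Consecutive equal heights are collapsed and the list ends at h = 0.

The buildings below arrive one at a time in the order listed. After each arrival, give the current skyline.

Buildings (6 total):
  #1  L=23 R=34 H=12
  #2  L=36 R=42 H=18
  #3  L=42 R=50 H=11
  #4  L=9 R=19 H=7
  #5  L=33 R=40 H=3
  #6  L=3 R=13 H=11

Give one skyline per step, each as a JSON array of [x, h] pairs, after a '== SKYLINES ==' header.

== SKYLINES ==
[[23,12],[34,0]]
[[23,12],[34,0],[36,18],[42,0]]
[[23,12],[34,0],[36,18],[42,11],[50,0]]
[[9,7],[19,0],[23,12],[34,0],[36,18],[42,11],[50,0]]
[[9,7],[19,0],[23,12],[34,3],[36,18],[42,11],[50,0]]
[[3,11],[13,7],[19,0],[23,12],[34,3],[36,18],[42,11],[50,0]]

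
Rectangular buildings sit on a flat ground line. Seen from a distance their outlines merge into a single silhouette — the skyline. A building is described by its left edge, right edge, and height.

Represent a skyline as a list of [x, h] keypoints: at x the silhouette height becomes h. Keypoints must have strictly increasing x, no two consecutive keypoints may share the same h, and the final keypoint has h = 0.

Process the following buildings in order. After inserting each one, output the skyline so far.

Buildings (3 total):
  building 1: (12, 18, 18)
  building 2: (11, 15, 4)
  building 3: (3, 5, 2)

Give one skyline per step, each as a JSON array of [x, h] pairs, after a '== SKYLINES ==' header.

== SKYLINES ==
[[12,18],[18,0]]
[[11,4],[12,18],[18,0]]
[[3,2],[5,0],[11,4],[12,18],[18,0]]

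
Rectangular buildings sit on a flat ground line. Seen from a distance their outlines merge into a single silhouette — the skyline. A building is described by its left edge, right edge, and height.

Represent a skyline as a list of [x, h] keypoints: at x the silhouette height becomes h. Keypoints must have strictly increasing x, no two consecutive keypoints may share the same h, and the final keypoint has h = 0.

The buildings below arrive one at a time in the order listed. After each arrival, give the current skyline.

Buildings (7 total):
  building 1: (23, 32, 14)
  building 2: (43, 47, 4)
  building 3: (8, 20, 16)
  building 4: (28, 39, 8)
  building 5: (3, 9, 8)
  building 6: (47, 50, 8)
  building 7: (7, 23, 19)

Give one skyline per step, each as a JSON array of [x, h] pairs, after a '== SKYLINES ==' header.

== SKYLINES ==
[[23,14],[32,0]]
[[23,14],[32,0],[43,4],[47,0]]
[[8,16],[20,0],[23,14],[32,0],[43,4],[47,0]]
[[8,16],[20,0],[23,14],[32,8],[39,0],[43,4],[47,0]]
[[3,8],[8,16],[20,0],[23,14],[32,8],[39,0],[43,4],[47,0]]
[[3,8],[8,16],[20,0],[23,14],[32,8],[39,0],[43,4],[47,8],[50,0]]
[[3,8],[7,19],[23,14],[32,8],[39,0],[43,4],[47,8],[50,0]]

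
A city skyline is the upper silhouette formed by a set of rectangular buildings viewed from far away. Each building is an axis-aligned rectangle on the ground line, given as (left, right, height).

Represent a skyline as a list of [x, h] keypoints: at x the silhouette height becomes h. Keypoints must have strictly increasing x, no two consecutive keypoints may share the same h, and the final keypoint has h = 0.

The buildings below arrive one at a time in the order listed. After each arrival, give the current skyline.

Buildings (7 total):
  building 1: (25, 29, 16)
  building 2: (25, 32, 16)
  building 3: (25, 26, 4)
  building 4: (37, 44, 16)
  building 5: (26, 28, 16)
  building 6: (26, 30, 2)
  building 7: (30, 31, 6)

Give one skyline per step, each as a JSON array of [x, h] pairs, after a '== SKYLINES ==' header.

== SKYLINES ==
[[25,16],[29,0]]
[[25,16],[32,0]]
[[25,16],[32,0]]
[[25,16],[32,0],[37,16],[44,0]]
[[25,16],[32,0],[37,16],[44,0]]
[[25,16],[32,0],[37,16],[44,0]]
[[25,16],[32,0],[37,16],[44,0]]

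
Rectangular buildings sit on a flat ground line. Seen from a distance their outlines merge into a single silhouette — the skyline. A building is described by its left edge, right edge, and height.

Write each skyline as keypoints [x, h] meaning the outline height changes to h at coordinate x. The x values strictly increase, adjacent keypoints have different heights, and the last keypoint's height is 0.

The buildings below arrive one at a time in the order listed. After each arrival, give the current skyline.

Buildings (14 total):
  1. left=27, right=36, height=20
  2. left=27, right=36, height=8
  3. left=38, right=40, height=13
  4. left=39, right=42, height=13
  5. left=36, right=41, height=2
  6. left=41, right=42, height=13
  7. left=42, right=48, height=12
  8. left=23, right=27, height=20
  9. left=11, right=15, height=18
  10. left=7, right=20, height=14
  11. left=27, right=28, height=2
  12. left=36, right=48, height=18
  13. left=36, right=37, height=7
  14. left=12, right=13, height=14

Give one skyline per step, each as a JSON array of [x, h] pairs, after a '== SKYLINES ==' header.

== SKYLINES ==
[[27,20],[36,0]]
[[27,20],[36,0]]
[[27,20],[36,0],[38,13],[40,0]]
[[27,20],[36,0],[38,13],[42,0]]
[[27,20],[36,2],[38,13],[42,0]]
[[27,20],[36,2],[38,13],[42,0]]
[[27,20],[36,2],[38,13],[42,12],[48,0]]
[[23,20],[36,2],[38,13],[42,12],[48,0]]
[[11,18],[15,0],[23,20],[36,2],[38,13],[42,12],[48,0]]
[[7,14],[11,18],[15,14],[20,0],[23,20],[36,2],[38,13],[42,12],[48,0]]
[[7,14],[11,18],[15,14],[20,0],[23,20],[36,2],[38,13],[42,12],[48,0]]
[[7,14],[11,18],[15,14],[20,0],[23,20],[36,18],[48,0]]
[[7,14],[11,18],[15,14],[20,0],[23,20],[36,18],[48,0]]
[[7,14],[11,18],[15,14],[20,0],[23,20],[36,18],[48,0]]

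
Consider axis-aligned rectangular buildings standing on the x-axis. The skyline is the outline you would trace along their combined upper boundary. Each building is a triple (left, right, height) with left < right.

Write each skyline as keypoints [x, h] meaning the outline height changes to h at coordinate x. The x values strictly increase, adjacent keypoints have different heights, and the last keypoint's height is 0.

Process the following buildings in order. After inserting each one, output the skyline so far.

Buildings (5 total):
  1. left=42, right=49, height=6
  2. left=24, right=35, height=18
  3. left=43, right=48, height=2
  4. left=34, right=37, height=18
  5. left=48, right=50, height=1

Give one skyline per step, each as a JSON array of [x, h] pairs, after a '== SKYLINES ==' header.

== SKYLINES ==
[[42,6],[49,0]]
[[24,18],[35,0],[42,6],[49,0]]
[[24,18],[35,0],[42,6],[49,0]]
[[24,18],[37,0],[42,6],[49,0]]
[[24,18],[37,0],[42,6],[49,1],[50,0]]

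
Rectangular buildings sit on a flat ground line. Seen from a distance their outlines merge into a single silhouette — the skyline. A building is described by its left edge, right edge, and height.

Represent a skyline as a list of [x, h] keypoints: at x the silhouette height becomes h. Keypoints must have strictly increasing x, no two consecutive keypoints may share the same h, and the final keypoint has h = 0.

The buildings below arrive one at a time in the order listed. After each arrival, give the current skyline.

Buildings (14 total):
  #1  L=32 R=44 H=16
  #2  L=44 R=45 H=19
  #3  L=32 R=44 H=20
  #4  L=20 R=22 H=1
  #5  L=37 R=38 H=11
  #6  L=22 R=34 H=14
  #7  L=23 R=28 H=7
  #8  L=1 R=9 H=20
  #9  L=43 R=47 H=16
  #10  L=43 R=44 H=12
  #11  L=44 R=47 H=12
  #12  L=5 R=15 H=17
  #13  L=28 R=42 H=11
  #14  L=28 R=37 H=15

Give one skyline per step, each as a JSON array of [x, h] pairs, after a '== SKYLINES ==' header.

== SKYLINES ==
[[32,16],[44,0]]
[[32,16],[44,19],[45,0]]
[[32,20],[44,19],[45,0]]
[[20,1],[22,0],[32,20],[44,19],[45,0]]
[[20,1],[22,0],[32,20],[44,19],[45,0]]
[[20,1],[22,14],[32,20],[44,19],[45,0]]
[[20,1],[22,14],[32,20],[44,19],[45,0]]
[[1,20],[9,0],[20,1],[22,14],[32,20],[44,19],[45,0]]
[[1,20],[9,0],[20,1],[22,14],[32,20],[44,19],[45,16],[47,0]]
[[1,20],[9,0],[20,1],[22,14],[32,20],[44,19],[45,16],[47,0]]
[[1,20],[9,0],[20,1],[22,14],[32,20],[44,19],[45,16],[47,0]]
[[1,20],[9,17],[15,0],[20,1],[22,14],[32,20],[44,19],[45,16],[47,0]]
[[1,20],[9,17],[15,0],[20,1],[22,14],[32,20],[44,19],[45,16],[47,0]]
[[1,20],[9,17],[15,0],[20,1],[22,14],[28,15],[32,20],[44,19],[45,16],[47,0]]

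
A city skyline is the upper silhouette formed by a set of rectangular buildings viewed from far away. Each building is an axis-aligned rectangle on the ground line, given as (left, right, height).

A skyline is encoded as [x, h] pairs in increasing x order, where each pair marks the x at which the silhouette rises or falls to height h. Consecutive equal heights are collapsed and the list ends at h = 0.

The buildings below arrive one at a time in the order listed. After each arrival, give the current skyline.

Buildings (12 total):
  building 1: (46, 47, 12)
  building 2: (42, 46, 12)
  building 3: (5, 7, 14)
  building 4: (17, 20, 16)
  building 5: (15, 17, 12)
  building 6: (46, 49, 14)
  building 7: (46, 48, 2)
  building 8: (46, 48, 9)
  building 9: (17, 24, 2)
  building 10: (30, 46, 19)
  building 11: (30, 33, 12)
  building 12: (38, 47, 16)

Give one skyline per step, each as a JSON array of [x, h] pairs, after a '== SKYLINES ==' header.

== SKYLINES ==
[[46,12],[47,0]]
[[42,12],[47,0]]
[[5,14],[7,0],[42,12],[47,0]]
[[5,14],[7,0],[17,16],[20,0],[42,12],[47,0]]
[[5,14],[7,0],[15,12],[17,16],[20,0],[42,12],[47,0]]
[[5,14],[7,0],[15,12],[17,16],[20,0],[42,12],[46,14],[49,0]]
[[5,14],[7,0],[15,12],[17,16],[20,0],[42,12],[46,14],[49,0]]
[[5,14],[7,0],[15,12],[17,16],[20,0],[42,12],[46,14],[49,0]]
[[5,14],[7,0],[15,12],[17,16],[20,2],[24,0],[42,12],[46,14],[49,0]]
[[5,14],[7,0],[15,12],[17,16],[20,2],[24,0],[30,19],[46,14],[49,0]]
[[5,14],[7,0],[15,12],[17,16],[20,2],[24,0],[30,19],[46,14],[49,0]]
[[5,14],[7,0],[15,12],[17,16],[20,2],[24,0],[30,19],[46,16],[47,14],[49,0]]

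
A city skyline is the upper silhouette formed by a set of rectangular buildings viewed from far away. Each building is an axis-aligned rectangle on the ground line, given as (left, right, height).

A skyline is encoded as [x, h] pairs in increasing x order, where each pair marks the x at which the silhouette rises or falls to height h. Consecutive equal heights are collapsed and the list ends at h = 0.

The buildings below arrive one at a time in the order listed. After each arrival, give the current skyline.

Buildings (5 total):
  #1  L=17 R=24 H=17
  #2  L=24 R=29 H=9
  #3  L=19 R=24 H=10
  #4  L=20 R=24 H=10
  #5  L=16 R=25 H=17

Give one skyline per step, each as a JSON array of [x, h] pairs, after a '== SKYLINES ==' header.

== SKYLINES ==
[[17,17],[24,0]]
[[17,17],[24,9],[29,0]]
[[17,17],[24,9],[29,0]]
[[17,17],[24,9],[29,0]]
[[16,17],[25,9],[29,0]]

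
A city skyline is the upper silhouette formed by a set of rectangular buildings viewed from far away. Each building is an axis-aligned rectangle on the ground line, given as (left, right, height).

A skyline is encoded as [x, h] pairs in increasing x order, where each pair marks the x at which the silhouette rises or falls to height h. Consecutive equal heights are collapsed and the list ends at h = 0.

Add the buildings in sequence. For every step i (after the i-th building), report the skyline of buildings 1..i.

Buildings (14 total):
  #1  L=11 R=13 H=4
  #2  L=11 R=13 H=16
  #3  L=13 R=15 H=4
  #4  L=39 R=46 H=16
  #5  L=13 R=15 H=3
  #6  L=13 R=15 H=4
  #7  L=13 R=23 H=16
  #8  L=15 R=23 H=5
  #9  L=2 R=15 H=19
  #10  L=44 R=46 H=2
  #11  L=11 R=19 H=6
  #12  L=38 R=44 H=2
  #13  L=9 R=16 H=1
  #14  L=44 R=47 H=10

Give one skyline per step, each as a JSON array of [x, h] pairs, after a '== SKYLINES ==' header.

== SKYLINES ==
[[11,4],[13,0]]
[[11,16],[13,0]]
[[11,16],[13,4],[15,0]]
[[11,16],[13,4],[15,0],[39,16],[46,0]]
[[11,16],[13,4],[15,0],[39,16],[46,0]]
[[11,16],[13,4],[15,0],[39,16],[46,0]]
[[11,16],[23,0],[39,16],[46,0]]
[[11,16],[23,0],[39,16],[46,0]]
[[2,19],[15,16],[23,0],[39,16],[46,0]]
[[2,19],[15,16],[23,0],[39,16],[46,0]]
[[2,19],[15,16],[23,0],[39,16],[46,0]]
[[2,19],[15,16],[23,0],[38,2],[39,16],[46,0]]
[[2,19],[15,16],[23,0],[38,2],[39,16],[46,0]]
[[2,19],[15,16],[23,0],[38,2],[39,16],[46,10],[47,0]]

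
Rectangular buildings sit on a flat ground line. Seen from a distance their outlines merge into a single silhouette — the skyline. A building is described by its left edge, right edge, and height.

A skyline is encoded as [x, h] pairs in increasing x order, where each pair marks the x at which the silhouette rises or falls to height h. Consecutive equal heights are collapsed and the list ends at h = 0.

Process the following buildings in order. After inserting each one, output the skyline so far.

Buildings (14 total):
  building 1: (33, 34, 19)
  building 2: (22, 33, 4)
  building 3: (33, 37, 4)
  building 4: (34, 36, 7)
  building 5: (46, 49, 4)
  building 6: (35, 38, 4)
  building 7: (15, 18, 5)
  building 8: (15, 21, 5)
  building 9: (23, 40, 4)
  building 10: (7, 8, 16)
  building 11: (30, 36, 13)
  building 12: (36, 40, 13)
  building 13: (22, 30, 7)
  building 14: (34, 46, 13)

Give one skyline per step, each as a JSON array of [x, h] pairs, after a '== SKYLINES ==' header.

== SKYLINES ==
[[33,19],[34,0]]
[[22,4],[33,19],[34,0]]
[[22,4],[33,19],[34,4],[37,0]]
[[22,4],[33,19],[34,7],[36,4],[37,0]]
[[22,4],[33,19],[34,7],[36,4],[37,0],[46,4],[49,0]]
[[22,4],[33,19],[34,7],[36,4],[38,0],[46,4],[49,0]]
[[15,5],[18,0],[22,4],[33,19],[34,7],[36,4],[38,0],[46,4],[49,0]]
[[15,5],[21,0],[22,4],[33,19],[34,7],[36,4],[38,0],[46,4],[49,0]]
[[15,5],[21,0],[22,4],[33,19],[34,7],[36,4],[40,0],[46,4],[49,0]]
[[7,16],[8,0],[15,5],[21,0],[22,4],[33,19],[34,7],[36,4],[40,0],[46,4],[49,0]]
[[7,16],[8,0],[15,5],[21,0],[22,4],[30,13],[33,19],[34,13],[36,4],[40,0],[46,4],[49,0]]
[[7,16],[8,0],[15,5],[21,0],[22,4],[30,13],[33,19],[34,13],[40,0],[46,4],[49,0]]
[[7,16],[8,0],[15,5],[21,0],[22,7],[30,13],[33,19],[34,13],[40,0],[46,4],[49,0]]
[[7,16],[8,0],[15,5],[21,0],[22,7],[30,13],[33,19],[34,13],[46,4],[49,0]]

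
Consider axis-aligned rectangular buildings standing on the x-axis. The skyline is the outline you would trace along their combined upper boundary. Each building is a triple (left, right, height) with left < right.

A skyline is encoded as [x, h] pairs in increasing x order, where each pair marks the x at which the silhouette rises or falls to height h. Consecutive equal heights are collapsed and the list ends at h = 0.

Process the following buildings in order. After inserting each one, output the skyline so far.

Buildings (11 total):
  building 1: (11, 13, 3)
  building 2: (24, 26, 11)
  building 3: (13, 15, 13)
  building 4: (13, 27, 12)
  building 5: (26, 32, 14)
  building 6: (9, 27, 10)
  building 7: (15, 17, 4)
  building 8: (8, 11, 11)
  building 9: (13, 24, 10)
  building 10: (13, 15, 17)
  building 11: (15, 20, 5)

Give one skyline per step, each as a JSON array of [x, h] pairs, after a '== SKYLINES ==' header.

== SKYLINES ==
[[11,3],[13,0]]
[[11,3],[13,0],[24,11],[26,0]]
[[11,3],[13,13],[15,0],[24,11],[26,0]]
[[11,3],[13,13],[15,12],[27,0]]
[[11,3],[13,13],[15,12],[26,14],[32,0]]
[[9,10],[13,13],[15,12],[26,14],[32,0]]
[[9,10],[13,13],[15,12],[26,14],[32,0]]
[[8,11],[11,10],[13,13],[15,12],[26,14],[32,0]]
[[8,11],[11,10],[13,13],[15,12],[26,14],[32,0]]
[[8,11],[11,10],[13,17],[15,12],[26,14],[32,0]]
[[8,11],[11,10],[13,17],[15,12],[26,14],[32,0]]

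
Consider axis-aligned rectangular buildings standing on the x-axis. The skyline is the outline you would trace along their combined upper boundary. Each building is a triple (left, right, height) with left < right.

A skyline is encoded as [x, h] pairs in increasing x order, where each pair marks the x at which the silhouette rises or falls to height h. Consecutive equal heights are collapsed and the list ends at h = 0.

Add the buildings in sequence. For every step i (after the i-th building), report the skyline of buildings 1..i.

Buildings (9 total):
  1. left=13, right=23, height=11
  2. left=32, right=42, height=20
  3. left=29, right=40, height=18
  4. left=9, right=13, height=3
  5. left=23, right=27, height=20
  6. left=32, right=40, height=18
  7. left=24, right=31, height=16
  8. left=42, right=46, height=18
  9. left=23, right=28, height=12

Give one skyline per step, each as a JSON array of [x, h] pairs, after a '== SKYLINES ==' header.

== SKYLINES ==
[[13,11],[23,0]]
[[13,11],[23,0],[32,20],[42,0]]
[[13,11],[23,0],[29,18],[32,20],[42,0]]
[[9,3],[13,11],[23,0],[29,18],[32,20],[42,0]]
[[9,3],[13,11],[23,20],[27,0],[29,18],[32,20],[42,0]]
[[9,3],[13,11],[23,20],[27,0],[29,18],[32,20],[42,0]]
[[9,3],[13,11],[23,20],[27,16],[29,18],[32,20],[42,0]]
[[9,3],[13,11],[23,20],[27,16],[29,18],[32,20],[42,18],[46,0]]
[[9,3],[13,11],[23,20],[27,16],[29,18],[32,20],[42,18],[46,0]]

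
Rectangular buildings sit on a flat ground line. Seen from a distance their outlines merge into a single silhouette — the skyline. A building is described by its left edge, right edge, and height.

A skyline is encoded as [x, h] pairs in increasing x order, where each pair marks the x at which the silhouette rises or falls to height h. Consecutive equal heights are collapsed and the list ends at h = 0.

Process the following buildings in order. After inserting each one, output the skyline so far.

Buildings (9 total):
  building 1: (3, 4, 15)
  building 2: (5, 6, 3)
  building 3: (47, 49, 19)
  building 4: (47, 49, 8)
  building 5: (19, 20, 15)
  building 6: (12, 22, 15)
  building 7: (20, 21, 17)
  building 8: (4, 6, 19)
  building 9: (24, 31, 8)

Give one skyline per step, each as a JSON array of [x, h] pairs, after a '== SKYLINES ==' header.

== SKYLINES ==
[[3,15],[4,0]]
[[3,15],[4,0],[5,3],[6,0]]
[[3,15],[4,0],[5,3],[6,0],[47,19],[49,0]]
[[3,15],[4,0],[5,3],[6,0],[47,19],[49,0]]
[[3,15],[4,0],[5,3],[6,0],[19,15],[20,0],[47,19],[49,0]]
[[3,15],[4,0],[5,3],[6,0],[12,15],[22,0],[47,19],[49,0]]
[[3,15],[4,0],[5,3],[6,0],[12,15],[20,17],[21,15],[22,0],[47,19],[49,0]]
[[3,15],[4,19],[6,0],[12,15],[20,17],[21,15],[22,0],[47,19],[49,0]]
[[3,15],[4,19],[6,0],[12,15],[20,17],[21,15],[22,0],[24,8],[31,0],[47,19],[49,0]]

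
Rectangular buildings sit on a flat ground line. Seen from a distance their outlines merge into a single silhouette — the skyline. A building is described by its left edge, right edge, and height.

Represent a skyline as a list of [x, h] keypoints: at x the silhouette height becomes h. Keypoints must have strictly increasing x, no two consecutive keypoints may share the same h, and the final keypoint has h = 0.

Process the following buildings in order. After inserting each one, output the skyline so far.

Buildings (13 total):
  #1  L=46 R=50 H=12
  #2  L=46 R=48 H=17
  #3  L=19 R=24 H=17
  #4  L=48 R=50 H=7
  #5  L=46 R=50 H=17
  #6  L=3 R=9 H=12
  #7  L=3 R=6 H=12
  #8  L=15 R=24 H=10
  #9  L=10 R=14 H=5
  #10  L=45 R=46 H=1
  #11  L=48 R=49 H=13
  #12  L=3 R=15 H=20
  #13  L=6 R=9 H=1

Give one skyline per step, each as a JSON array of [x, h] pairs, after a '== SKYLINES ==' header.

== SKYLINES ==
[[46,12],[50,0]]
[[46,17],[48,12],[50,0]]
[[19,17],[24,0],[46,17],[48,12],[50,0]]
[[19,17],[24,0],[46,17],[48,12],[50,0]]
[[19,17],[24,0],[46,17],[50,0]]
[[3,12],[9,0],[19,17],[24,0],[46,17],[50,0]]
[[3,12],[9,0],[19,17],[24,0],[46,17],[50,0]]
[[3,12],[9,0],[15,10],[19,17],[24,0],[46,17],[50,0]]
[[3,12],[9,0],[10,5],[14,0],[15,10],[19,17],[24,0],[46,17],[50,0]]
[[3,12],[9,0],[10,5],[14,0],[15,10],[19,17],[24,0],[45,1],[46,17],[50,0]]
[[3,12],[9,0],[10,5],[14,0],[15,10],[19,17],[24,0],[45,1],[46,17],[50,0]]
[[3,20],[15,10],[19,17],[24,0],[45,1],[46,17],[50,0]]
[[3,20],[15,10],[19,17],[24,0],[45,1],[46,17],[50,0]]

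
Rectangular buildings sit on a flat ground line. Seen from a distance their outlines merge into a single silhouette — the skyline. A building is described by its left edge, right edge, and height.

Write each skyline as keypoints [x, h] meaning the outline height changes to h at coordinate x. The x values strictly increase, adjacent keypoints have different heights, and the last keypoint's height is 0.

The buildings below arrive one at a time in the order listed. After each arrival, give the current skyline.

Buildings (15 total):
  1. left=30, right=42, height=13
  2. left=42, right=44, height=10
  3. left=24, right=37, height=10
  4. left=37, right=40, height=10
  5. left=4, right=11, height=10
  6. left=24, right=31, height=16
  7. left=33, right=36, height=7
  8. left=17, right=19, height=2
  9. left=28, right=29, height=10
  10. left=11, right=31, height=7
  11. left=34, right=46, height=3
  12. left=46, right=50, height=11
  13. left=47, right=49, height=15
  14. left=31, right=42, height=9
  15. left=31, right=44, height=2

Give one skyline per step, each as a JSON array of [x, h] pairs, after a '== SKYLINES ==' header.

== SKYLINES ==
[[30,13],[42,0]]
[[30,13],[42,10],[44,0]]
[[24,10],[30,13],[42,10],[44,0]]
[[24,10],[30,13],[42,10],[44,0]]
[[4,10],[11,0],[24,10],[30,13],[42,10],[44,0]]
[[4,10],[11,0],[24,16],[31,13],[42,10],[44,0]]
[[4,10],[11,0],[24,16],[31,13],[42,10],[44,0]]
[[4,10],[11,0],[17,2],[19,0],[24,16],[31,13],[42,10],[44,0]]
[[4,10],[11,0],[17,2],[19,0],[24,16],[31,13],[42,10],[44,0]]
[[4,10],[11,7],[24,16],[31,13],[42,10],[44,0]]
[[4,10],[11,7],[24,16],[31,13],[42,10],[44,3],[46,0]]
[[4,10],[11,7],[24,16],[31,13],[42,10],[44,3],[46,11],[50,0]]
[[4,10],[11,7],[24,16],[31,13],[42,10],[44,3],[46,11],[47,15],[49,11],[50,0]]
[[4,10],[11,7],[24,16],[31,13],[42,10],[44,3],[46,11],[47,15],[49,11],[50,0]]
[[4,10],[11,7],[24,16],[31,13],[42,10],[44,3],[46,11],[47,15],[49,11],[50,0]]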